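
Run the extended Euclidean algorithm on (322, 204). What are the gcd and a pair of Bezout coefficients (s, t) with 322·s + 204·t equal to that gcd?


Euclidean algorithm on (322, 204) — divide until remainder is 0:
  322 = 1 · 204 + 118
  204 = 1 · 118 + 86
  118 = 1 · 86 + 32
  86 = 2 · 32 + 22
  32 = 1 · 22 + 10
  22 = 2 · 10 + 2
  10 = 5 · 2 + 0
gcd(322, 204) = 2.
Track Bezout coefficients alongside the remainders: start with r₀ = 322 = a·1 + b·0 (s = 1, t = 0) and r₁ = 204 = a·0 + b·1 (s = 0, t = 1); each new remainder r_{k+1} = r_{k-1} − q_k·r_k inherits s_{k+1} = s_{k-1} − q_k·s_k, t_{k+1} = t_{k-1} − q_k·t_k, so r_k = a·s_k + b·t_k at every step:
  q = 1: r = 118, s = 1 − 1·0 = 1, t = 0 − 1·1 = -1  (check: 322·1 + 204·(-1) = 118)
  q = 1: r = 86, s = 0 − 1·1 = -1, t = 1 − 1·(-1) = 2  (check: 322·(-1) + 204·2 = 86)
  q = 1: r = 32, s = 1 − 1·(-1) = 2, t = -1 − 1·2 = -3  (check: 322·2 + 204·(-3) = 32)
  q = 2: r = 22, s = -1 − 2·2 = -5, t = 2 − 2·(-3) = 8  (check: 322·(-5) + 204·8 = 22)
  q = 1: r = 10, s = 2 − 1·(-5) = 7, t = -3 − 1·8 = -11  (check: 322·7 + 204·(-11) = 10)
  q = 2: r = 2, s = -5 − 2·7 = -19, t = 8 − 2·(-11) = 30  (check: 322·(-19) + 204·30 = 2)
The row with r = 2 (the gcd) gives the Bezout coefficients s = -19, t = 30.
Result: 322 · (-19) + 204 · (30) = 2.

gcd(322, 204) = 2; s = -19, t = 30 (check: 322·(-19) + 204·30 = 2).


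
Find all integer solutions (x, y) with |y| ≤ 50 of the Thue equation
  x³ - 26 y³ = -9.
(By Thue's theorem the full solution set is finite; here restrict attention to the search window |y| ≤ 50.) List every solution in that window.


The equation is x³ - 26y³ = -9. For fixed y, x³ = 26·y³ − 9, so a solution requires the RHS to be a perfect cube.
Strategy: iterate y from -50 to 50, compute RHS = 26·y³ − 9, and check whether it is a (positive or negative) perfect cube.
Check small values of y:
  y = 0: RHS = -9 is not a perfect cube.
  y = 1: RHS = 17 is not a perfect cube.
  y = -1: RHS = -35 is not a perfect cube.
  y = 2: RHS = 199 is not a perfect cube.
  y = -2: RHS = -217 is not a perfect cube.
  y = 3: RHS = 693 is not a perfect cube.
  y = -3: RHS = -711 is not a perfect cube.
Continuing the search up to |y| = 50 finds no solutions either.
No (x, y) in the scanned range satisfies the equation.

No integer solutions with |y| ≤ 50.


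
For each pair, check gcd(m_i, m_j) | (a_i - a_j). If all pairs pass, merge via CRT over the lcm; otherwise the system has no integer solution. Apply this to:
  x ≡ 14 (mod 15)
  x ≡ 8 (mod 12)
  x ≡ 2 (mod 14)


Moduli 15, 12, 14 are not pairwise coprime, so CRT works modulo lcm(m_i) when all pairwise compatibility conditions hold.
Pairwise compatibility: gcd(m_i, m_j) must divide a_i - a_j for every pair.
Merge one congruence at a time:
  Start: x ≡ 14 (mod 15).
  Combine with x ≡ 8 (mod 12): gcd(15, 12) = 3; 8 - 14 = -6, which IS divisible by 3, so compatible.
    Write x = 14 + 15·t and substitute into x ≡ 8 (mod 12): 15·t ≡ 8 − 14 = -6 (mod 12).
    Divide the congruence (and modulus) by g = 3: 5·t ≡ -2 (mod 4).
    Reduce coefficients mod 4: 1·t ≡ 2 (mod 4).
    So t ≡ 2 (mod 4).
    Then x = 14 + 15·2 = 44, valid modulo lcm(15, 12) = 60: x ≡ 44 (mod 60).
  Combine with x ≡ 2 (mod 14): gcd(60, 14) = 2; 2 - 44 = -42, which IS divisible by 2, so compatible.
    Write x = 44 + 60·t and substitute into x ≡ 2 (mod 14): 60·t ≡ 2 − 44 = -42 (mod 14).
    Divide the congruence (and modulus) by g = 2: 30·t ≡ -21 (mod 7).
    Reduce coefficients mod 7: 2·t ≡ 0 (mod 7).
    The inverse of 2 mod 7 is 4 (since 2·4 = 8 = 1·7 + 1), so t ≡ 4·0 = 0 ≡ 0 (mod 7).
    Then x = 44 + 60·0 = 44, valid modulo lcm(60, 14) = 420: x ≡ 44 (mod 420).
Verify: 44 mod 15 = 14, 44 mod 12 = 8, 44 mod 14 = 2.

x ≡ 44 (mod 420).


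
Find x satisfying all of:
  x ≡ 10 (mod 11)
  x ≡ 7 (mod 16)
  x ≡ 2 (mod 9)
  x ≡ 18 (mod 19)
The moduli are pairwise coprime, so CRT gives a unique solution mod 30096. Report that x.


Product of moduli M = 11 · 16 · 9 · 19 = 30096.
Merge one congruence at a time:
  Start: x ≡ 10 (mod 11).
  Combine with x ≡ 7 (mod 16); new modulus lcm = 176.
    Write x = 10 + 11·t and substitute into x ≡ 7 (mod 16): 11·t ≡ 7 − 10 = -3 (mod 16).
    Reduce coefficients mod 16: 11·t ≡ 13 (mod 16).
    The inverse of 11 mod 16 is 3 (since 11·3 = 33 = 2·16 + 1), so t ≡ 3·13 = 39 ≡ 7 (mod 16).
    Then x = 10 + 11·7 = 87, valid modulo lcm(11, 16) = 176: x ≡ 87 (mod 176).
  Combine with x ≡ 2 (mod 9); new modulus lcm = 1584.
    Write x = 87 + 176·t and substitute into x ≡ 2 (mod 9): 176·t ≡ 2 − 87 = -85 (mod 9).
    Reduce coefficients mod 9: 5·t ≡ 5 (mod 9).
    The inverse of 5 mod 9 is 2 (since 5·2 = 10 = 1·9 + 1), so t ≡ 2·5 = 10 ≡ 1 (mod 9).
    Then x = 87 + 176·1 = 263, valid modulo lcm(176, 9) = 1584: x ≡ 263 (mod 1584).
  Combine with x ≡ 18 (mod 19); new modulus lcm = 30096.
    Write x = 263 + 1584·t and substitute into x ≡ 18 (mod 19): 1584·t ≡ 18 − 263 = -245 (mod 19).
    Reduce coefficients mod 19: 7·t ≡ 2 (mod 19).
    The inverse of 7 mod 19 is 11 (since 7·11 = 77 = 4·19 + 1), so t ≡ 11·2 = 22 ≡ 3 (mod 19).
    Then x = 263 + 1584·3 = 5015, valid modulo lcm(1584, 19) = 30096: x ≡ 5015 (mod 30096).
Verify against each original: 5015 mod 11 = 10, 5015 mod 16 = 7, 5015 mod 9 = 2, 5015 mod 19 = 18.

x ≡ 5015 (mod 30096).


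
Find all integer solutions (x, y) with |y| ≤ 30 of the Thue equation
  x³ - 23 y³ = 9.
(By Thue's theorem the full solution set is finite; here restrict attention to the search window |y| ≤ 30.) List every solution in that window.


The equation is x³ - 23y³ = 9. For fixed y, x³ = 23·y³ + 9, so a solution requires the RHS to be a perfect cube.
Strategy: iterate y from -30 to 30, compute RHS = 23·y³ + 9, and check whether it is a (positive or negative) perfect cube.
Check small values of y:
  y = 0: RHS = 9 is not a perfect cube.
  y = 1: RHS = 32 is not a perfect cube.
  y = -1: RHS = -14 is not a perfect cube.
  y = 2: RHS = 193 is not a perfect cube.
  y = -2: RHS = -175 is not a perfect cube.
  y = 3: RHS = 630 is not a perfect cube.
  y = -3: RHS = -612 is not a perfect cube.
Continuing the search up to |y| = 30 finds no solutions either.
No (x, y) in the scanned range satisfies the equation.

No integer solutions with |y| ≤ 30.


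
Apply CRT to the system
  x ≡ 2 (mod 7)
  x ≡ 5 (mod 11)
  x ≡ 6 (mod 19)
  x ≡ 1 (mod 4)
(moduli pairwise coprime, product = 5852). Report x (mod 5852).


Product of moduli M = 7 · 11 · 19 · 4 = 5852.
Merge one congruence at a time:
  Start: x ≡ 2 (mod 7).
  Combine with x ≡ 5 (mod 11); new modulus lcm = 77.
    Write x = 2 + 7·t and substitute into x ≡ 5 (mod 11): 7·t ≡ 5 − 2 = 3 (mod 11).
    The inverse of 7 mod 11 is 8 (since 7·8 = 56 = 5·11 + 1), so t ≡ 8·3 = 24 ≡ 2 (mod 11).
    Then x = 2 + 7·2 = 16, valid modulo lcm(7, 11) = 77: x ≡ 16 (mod 77).
  Combine with x ≡ 6 (mod 19); new modulus lcm = 1463.
    Write x = 16 + 77·t and substitute into x ≡ 6 (mod 19): 77·t ≡ 6 − 16 = -10 (mod 19).
    Reduce coefficients mod 19: 1·t ≡ 9 (mod 19).
    So t ≡ 9 (mod 19).
    Then x = 16 + 77·9 = 709, valid modulo lcm(77, 19) = 1463: x ≡ 709 (mod 1463).
  Combine with x ≡ 1 (mod 4); new modulus lcm = 5852.
    Write x = 709 + 1463·t and substitute into x ≡ 1 (mod 4): 1463·t ≡ 1 − 709 = -708 (mod 4).
    Reduce coefficients mod 4: 3·t ≡ 0 (mod 4).
    The inverse of 3 mod 4 is 3 (since 3·3 = 9 = 2·4 + 1), so t ≡ 3·0 = 0 ≡ 0 (mod 4).
    Then x = 709 + 1463·0 = 709, valid modulo lcm(1463, 4) = 5852: x ≡ 709 (mod 5852).
Verify against each original: 709 mod 7 = 2, 709 mod 11 = 5, 709 mod 19 = 6, 709 mod 4 = 1.

x ≡ 709 (mod 5852).


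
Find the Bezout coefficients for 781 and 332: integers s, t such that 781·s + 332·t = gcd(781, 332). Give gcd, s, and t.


Euclidean algorithm on (781, 332) — divide until remainder is 0:
  781 = 2 · 332 + 117
  332 = 2 · 117 + 98
  117 = 1 · 98 + 19
  98 = 5 · 19 + 3
  19 = 6 · 3 + 1
  3 = 3 · 1 + 0
gcd(781, 332) = 1.
Track Bezout coefficients alongside the remainders: start with r₀ = 781 = a·1 + b·0 (s = 1, t = 0) and r₁ = 332 = a·0 + b·1 (s = 0, t = 1); each new remainder r_{k+1} = r_{k-1} − q_k·r_k inherits s_{k+1} = s_{k-1} − q_k·s_k, t_{k+1} = t_{k-1} − q_k·t_k, so r_k = a·s_k + b·t_k at every step:
  q = 2: r = 117, s = 1 − 2·0 = 1, t = 0 − 2·1 = -2  (check: 781·1 + 332·(-2) = 117)
  q = 2: r = 98, s = 0 − 2·1 = -2, t = 1 − 2·(-2) = 5  (check: 781·(-2) + 332·5 = 98)
  q = 1: r = 19, s = 1 − 1·(-2) = 3, t = -2 − 1·5 = -7  (check: 781·3 + 332·(-7) = 19)
  q = 5: r = 3, s = -2 − 5·3 = -17, t = 5 − 5·(-7) = 40  (check: 781·(-17) + 332·40 = 3)
  q = 6: r = 1, s = 3 − 6·(-17) = 105, t = -7 − 6·40 = -247  (check: 781·105 + 332·(-247) = 1)
The row with r = 1 (the gcd) gives the Bezout coefficients s = 105, t = -247.
Result: 781 · (105) + 332 · (-247) = 1.

gcd(781, 332) = 1; s = 105, t = -247 (check: 781·105 + 332·(-247) = 1).


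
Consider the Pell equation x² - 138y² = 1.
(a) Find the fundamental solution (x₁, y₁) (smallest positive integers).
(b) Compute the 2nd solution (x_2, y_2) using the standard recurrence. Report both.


Step 1: Find the fundamental solution (x₁, y₁) of x² - 138y² = 1.
  Expand √138 as a continued fraction. a₀ = ⌊√138⌋ = 11; iterate m_{k+1} = d_k·a_k − m_k, d_{k+1} = (138 − m_{k+1}²)/d_k, a_{k+1} = ⌊(a₀ + m_{k+1})/d_{k+1}⌋ (starting m₀ = 0, d₀ = 1), with convergents p_k = a_k·p_{k-1} + p_{k-2}, q_k = a_k·q_{k-1} + q_{k-2} (p₋₁ = 1, q₋₁ = 0):
  k = 0: a₀ = 11; p₀/q₀ = 11/1; p₀² − 138·q₀² = 121 − 138 = -17.
  k = 1: m = 11, d = 17, a = ⌊(11 + 11)/17⌋ = 1; p/q = (1·11 + 1)/(1·1 + 0) = 12/1; p² − 138·q² = 144 − 138 = 6.
  k = 2: m = 6, d = 6, a = ⌊(11 + 6)/6⌋ = 2; p/q = (2·12 + 11)/(2·1 + 1) = 35/3; p² − 138·q² = 1225 − 1242 = -17.
  k = 3: m = 6, d = 17, a = ⌊(11 + 6)/17⌋ = 1; p/q = (1·35 + 12)/(1·3 + 1) = 47/4; p² − 138·q² = 2209 − 2208 = 1.
  The first convergent with p² − 138·q² = 1 gives the fundamental solution (x₁, y₁) = (47, 4).
Step 2: Apply the recurrence (x_{n+1}, y_{n+1}) = (x₁x_n + 138y₁y_n, x₁y_n + y₁x_n) repeatedly.
  From (x_1, y_1) = (47, 4): x_2 = 47·47 + 138·4·4 = 4417; y_2 = 47·4 + 4·47 = 376.
Step 3: Verify x_2² - 138·y_2² = 19509889 - 19509888 = 1 (should be 1). ✓

(x_1, y_1) = (47, 4); (x_2, y_2) = (4417, 376).


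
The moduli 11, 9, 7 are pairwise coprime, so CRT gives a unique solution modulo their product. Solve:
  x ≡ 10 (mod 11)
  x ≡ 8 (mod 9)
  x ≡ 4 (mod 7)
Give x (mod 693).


Moduli 11, 9, 7 are pairwise coprime; by CRT there is a unique solution modulo M = 11 · 9 · 7 = 693.
Solve pairwise, accumulating the modulus:
  Start with x ≡ 10 (mod 11).
  Combine with x ≡ 8 (mod 9): since gcd(11, 9) = 1, we get a unique residue mod 99.
    Write x = 10 + 11·t and substitute into x ≡ 8 (mod 9): 11·t ≡ 8 − 10 = -2 (mod 9).
    Reduce coefficients mod 9: 2·t ≡ 7 (mod 9).
    The inverse of 2 mod 9 is 5 (since 2·5 = 10 = 1·9 + 1), so t ≡ 5·7 = 35 ≡ 8 (mod 9).
    Then x = 10 + 11·8 = 98, valid modulo lcm(11, 9) = 99: x ≡ 98 (mod 99).
  Combine with x ≡ 4 (mod 7): since gcd(99, 7) = 1, we get a unique residue mod 693.
    Write x = 98 + 99·t and substitute into x ≡ 4 (mod 7): 99·t ≡ 4 − 98 = -94 (mod 7).
    Reduce coefficients mod 7: 1·t ≡ 4 (mod 7).
    So t ≡ 4 (mod 7).
    Then x = 98 + 99·4 = 494, valid modulo lcm(99, 7) = 693: x ≡ 494 (mod 693).
Verify: 494 mod 11 = 10 ✓, 494 mod 9 = 8 ✓, 494 mod 7 = 4 ✓.

x ≡ 494 (mod 693).


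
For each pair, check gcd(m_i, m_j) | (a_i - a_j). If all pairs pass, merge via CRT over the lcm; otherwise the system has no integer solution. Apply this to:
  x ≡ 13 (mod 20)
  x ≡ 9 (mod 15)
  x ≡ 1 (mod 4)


Moduli 20, 15, 4 are not pairwise coprime, so CRT works modulo lcm(m_i) when all pairwise compatibility conditions hold.
Pairwise compatibility: gcd(m_i, m_j) must divide a_i - a_j for every pair.
Merge one congruence at a time:
  Start: x ≡ 13 (mod 20).
  Combine with x ≡ 9 (mod 15): gcd(20, 15) = 5, and 9 - 13 = -4 is NOT divisible by 5.
    ⇒ system is inconsistent (no integer solution).

No solution (the system is inconsistent).


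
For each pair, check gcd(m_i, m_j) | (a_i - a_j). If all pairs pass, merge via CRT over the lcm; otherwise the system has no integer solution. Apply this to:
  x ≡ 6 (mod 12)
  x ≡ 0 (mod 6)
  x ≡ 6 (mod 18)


Moduli 12, 6, 18 are not pairwise coprime, so CRT works modulo lcm(m_i) when all pairwise compatibility conditions hold.
Pairwise compatibility: gcd(m_i, m_j) must divide a_i - a_j for every pair.
Merge one congruence at a time:
  Start: x ≡ 6 (mod 12).
  Combine with x ≡ 0 (mod 6): gcd(12, 6) = 6; 0 - 6 = -6, which IS divisible by 6, so compatible.
    Write x = 6 + 12·t and substitute into x ≡ 0 (mod 6): 12·t ≡ 0 − 6 = -6 (mod 6).
    Divide the congruence (and modulus) by g = 6: 2·t ≡ -1 (mod 1).
    Modulo 1 every t works; take t = 0.
    Then x = 6 + 12·0 = 6, valid modulo lcm(12, 6) = 12: x ≡ 6 (mod 12).
  Combine with x ≡ 6 (mod 18): gcd(12, 18) = 6; 6 - 6 = 0, which IS divisible by 6, so compatible.
    Write x = 6 + 12·t and substitute into x ≡ 6 (mod 18): 12·t ≡ 6 − 6 = 0 (mod 18).
    Divide the congruence (and modulus) by g = 6: 2·t ≡ 0 (mod 3).
    The inverse of 2 mod 3 is 2 (since 2·2 = 4 = 1·3 + 1), so t ≡ 2·0 = 0 ≡ 0 (mod 3).
    Then x = 6 + 12·0 = 6, valid modulo lcm(12, 18) = 36: x ≡ 6 (mod 36).
Verify: 6 mod 12 = 6, 6 mod 6 = 0, 6 mod 18 = 6.

x ≡ 6 (mod 36).


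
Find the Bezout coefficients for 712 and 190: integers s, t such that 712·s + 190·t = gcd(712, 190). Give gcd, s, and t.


Euclidean algorithm on (712, 190) — divide until remainder is 0:
  712 = 3 · 190 + 142
  190 = 1 · 142 + 48
  142 = 2 · 48 + 46
  48 = 1 · 46 + 2
  46 = 23 · 2 + 0
gcd(712, 190) = 2.
Track Bezout coefficients alongside the remainders: start with r₀ = 712 = a·1 + b·0 (s = 1, t = 0) and r₁ = 190 = a·0 + b·1 (s = 0, t = 1); each new remainder r_{k+1} = r_{k-1} − q_k·r_k inherits s_{k+1} = s_{k-1} − q_k·s_k, t_{k+1} = t_{k-1} − q_k·t_k, so r_k = a·s_k + b·t_k at every step:
  q = 3: r = 142, s = 1 − 3·0 = 1, t = 0 − 3·1 = -3  (check: 712·1 + 190·(-3) = 142)
  q = 1: r = 48, s = 0 − 1·1 = -1, t = 1 − 1·(-3) = 4  (check: 712·(-1) + 190·4 = 48)
  q = 2: r = 46, s = 1 − 2·(-1) = 3, t = -3 − 2·4 = -11  (check: 712·3 + 190·(-11) = 46)
  q = 1: r = 2, s = -1 − 1·3 = -4, t = 4 − 1·(-11) = 15  (check: 712·(-4) + 190·15 = 2)
The row with r = 2 (the gcd) gives the Bezout coefficients s = -4, t = 15.
Result: 712 · (-4) + 190 · (15) = 2.

gcd(712, 190) = 2; s = -4, t = 15 (check: 712·(-4) + 190·15 = 2).


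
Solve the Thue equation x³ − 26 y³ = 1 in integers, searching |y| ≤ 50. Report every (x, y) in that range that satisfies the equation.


The equation is x³ - 26y³ = 1. For fixed y, x³ = 26·y³ + 1, so a solution requires the RHS to be a perfect cube.
Strategy: iterate y from -50 to 50, compute RHS = 26·y³ + 1, and check whether it is a (positive or negative) perfect cube.
Check small values of y:
  y = 0: RHS = 1 = (1)³ ⇒ x = 1 works.
  y = 1: RHS = 27 = (3)³ ⇒ x = 3 works.
  y = -1: RHS = -25 is not a perfect cube.
  y = 2: RHS = 209 is not a perfect cube.
  y = -2: RHS = -207 is not a perfect cube.
  y = 3: RHS = 703 is not a perfect cube.
  y = -3: RHS = -701 is not a perfect cube.
Continuing the search up to |y| = 50 finds no further solutions beyond those listed.
Collected solutions: (1, 0), (3, 1).

Solutions (with |y| ≤ 50): (1, 0), (3, 1).


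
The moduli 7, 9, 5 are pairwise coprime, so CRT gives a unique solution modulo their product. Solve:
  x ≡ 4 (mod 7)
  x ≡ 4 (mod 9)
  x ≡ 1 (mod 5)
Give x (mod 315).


Moduli 7, 9, 5 are pairwise coprime; by CRT there is a unique solution modulo M = 7 · 9 · 5 = 315.
Solve pairwise, accumulating the modulus:
  Start with x ≡ 4 (mod 7).
  Combine with x ≡ 4 (mod 9): since gcd(7, 9) = 1, we get a unique residue mod 63.
    Write x = 4 + 7·t and substitute into x ≡ 4 (mod 9): 7·t ≡ 4 − 4 = 0 (mod 9).
    The inverse of 7 mod 9 is 4 (since 7·4 = 28 = 3·9 + 1), so t ≡ 4·0 = 0 ≡ 0 (mod 9).
    Then x = 4 + 7·0 = 4, valid modulo lcm(7, 9) = 63: x ≡ 4 (mod 63).
  Combine with x ≡ 1 (mod 5): since gcd(63, 5) = 1, we get a unique residue mod 315.
    Write x = 4 + 63·t and substitute into x ≡ 1 (mod 5): 63·t ≡ 1 − 4 = -3 (mod 5).
    Reduce coefficients mod 5: 3·t ≡ 2 (mod 5).
    The inverse of 3 mod 5 is 2 (since 3·2 = 6 = 1·5 + 1), so t ≡ 2·2 = 4 ≡ 4 (mod 5).
    Then x = 4 + 63·4 = 256, valid modulo lcm(63, 5) = 315: x ≡ 256 (mod 315).
Verify: 256 mod 7 = 4 ✓, 256 mod 9 = 4 ✓, 256 mod 5 = 1 ✓.

x ≡ 256 (mod 315).


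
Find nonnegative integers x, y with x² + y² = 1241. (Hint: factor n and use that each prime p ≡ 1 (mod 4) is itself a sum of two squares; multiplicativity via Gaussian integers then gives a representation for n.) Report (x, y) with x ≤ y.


Step 1: Factor n = 1241 = 17 · 73.
Step 2: Check the mod-4 condition on each prime factor: 17 ≡ 1 (mod 4), exponent 1; 73 ≡ 1 (mod 4), exponent 1.
All primes ≡ 3 (mod 4) appear to even exponent (or don't appear), so by the two-squares theorem n IS expressible as a sum of two squares.
Step 3: Build a representation. Here n = 17 · 73 is a product of primes ≡ 1 (mod 4). Each prime p ≡ 1 (mod 4) is itself a sum of two squares; find a² by testing p − a² for a perfect square:
  17: 17 − 1² = 16 = 4² ⇒ 17 = 1² + 4².
  73: 73 − 1² = 72, 73 − 2² = 69, 73 − 3² = 64 = 8² ⇒ 73 = 3² + 8².
  Combine using the Brahmagupta–Fibonacci identity (a² + b²)(c² + d²) = (ac − bd)² + (ad + bc)² = (ac + bd)² + (ad − bc)²:
  17 · 73 = 1241: from (1² + 4²)(3² + 8²), take (1·3 − 4·8, 1·8 + 4·3) = (3 − 32, 8 + 12) = (-29, 20); dropping signs (only squares matter) gives (29, 20); check 29² + 20² = 841 + 400 = 1241 ✓.
Step 4: Order so x ≤ y and verify: 20² + 29² = 400 + 841 = 1241 = n. ✓

n = 1241 = 20² + 29² (one valid representation with x ≤ y).


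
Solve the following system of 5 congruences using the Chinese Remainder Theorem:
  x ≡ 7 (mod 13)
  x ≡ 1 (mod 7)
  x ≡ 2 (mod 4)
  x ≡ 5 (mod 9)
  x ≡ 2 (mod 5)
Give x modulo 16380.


Product of moduli M = 13 · 7 · 4 · 9 · 5 = 16380.
Merge one congruence at a time:
  Start: x ≡ 7 (mod 13).
  Combine with x ≡ 1 (mod 7); new modulus lcm = 91.
    Write x = 7 + 13·t and substitute into x ≡ 1 (mod 7): 13·t ≡ 1 − 7 = -6 (mod 7).
    Reduce coefficients mod 7: 6·t ≡ 1 (mod 7).
    The inverse of 6 mod 7 is 6 (since 6·6 = 36 = 5·7 + 1), so t ≡ 6·1 = 6 ≡ 6 (mod 7).
    Then x = 7 + 13·6 = 85, valid modulo lcm(13, 7) = 91: x ≡ 85 (mod 91).
  Combine with x ≡ 2 (mod 4); new modulus lcm = 364.
    Write x = 85 + 91·t and substitute into x ≡ 2 (mod 4): 91·t ≡ 2 − 85 = -83 (mod 4).
    Reduce coefficients mod 4: 3·t ≡ 1 (mod 4).
    The inverse of 3 mod 4 is 3 (since 3·3 = 9 = 2·4 + 1), so t ≡ 3·1 = 3 ≡ 3 (mod 4).
    Then x = 85 + 91·3 = 358, valid modulo lcm(91, 4) = 364: x ≡ 358 (mod 364).
  Combine with x ≡ 5 (mod 9); new modulus lcm = 3276.
    Write x = 358 + 364·t and substitute into x ≡ 5 (mod 9): 364·t ≡ 5 − 358 = -353 (mod 9).
    Reduce coefficients mod 9: 4·t ≡ 7 (mod 9).
    The inverse of 4 mod 9 is 7 (since 4·7 = 28 = 3·9 + 1), so t ≡ 7·7 = 49 ≡ 4 (mod 9).
    Then x = 358 + 364·4 = 1814, valid modulo lcm(364, 9) = 3276: x ≡ 1814 (mod 3276).
  Combine with x ≡ 2 (mod 5); new modulus lcm = 16380.
    Write x = 1814 + 3276·t and substitute into x ≡ 2 (mod 5): 3276·t ≡ 2 − 1814 = -1812 (mod 5).
    Reduce coefficients mod 5: 1·t ≡ 3 (mod 5).
    So t ≡ 3 (mod 5).
    Then x = 1814 + 3276·3 = 11642, valid modulo lcm(3276, 5) = 16380: x ≡ 11642 (mod 16380).
Verify against each original: 11642 mod 13 = 7, 11642 mod 7 = 1, 11642 mod 4 = 2, 11642 mod 9 = 5, 11642 mod 5 = 2.

x ≡ 11642 (mod 16380).


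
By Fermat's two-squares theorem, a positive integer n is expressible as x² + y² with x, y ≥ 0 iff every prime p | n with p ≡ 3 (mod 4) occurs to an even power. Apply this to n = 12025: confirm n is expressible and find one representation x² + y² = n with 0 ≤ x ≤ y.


Step 1: Factor n = 12025 = 5^2 · 13 · 37.
Step 2: Check the mod-4 condition on each prime factor: 5 ≡ 1 (mod 4), exponent 2; 13 ≡ 1 (mod 4), exponent 1; 37 ≡ 1 (mod 4), exponent 1.
All primes ≡ 3 (mod 4) appear to even exponent (or don't appear), so by the two-squares theorem n IS expressible as a sum of two squares.
Step 3: Build a representation. Group n = k² · m with k = 5 and m = 13 · 37 = 481 (a product of primes ≡ 1 (mod 4)); a representation of m scales to one of n via (k·x)² + (k·y)² = k²(x² + y²). Each prime p ≡ 1 (mod 4) is itself a sum of two squares; find a² by testing p − a² for a perfect square:
  13: 13 − 1² = 12, 13 − 2² = 9 = 3² ⇒ 13 = 2² + 3².
  37: 37 − 1² = 36 = 6² ⇒ 37 = 1² + 6².
  Combine using the Brahmagupta–Fibonacci identity (a² + b²)(c² + d²) = (ac − bd)² + (ad + bc)² = (ac + bd)² + (ad − bc)²:
  13 · 37 = 481: from (2² + 3²)(1² + 6²), take (2·1 − 3·6, 2·6 + 3·1) = (2 − 18, 12 + 3) = (-16, 15); dropping signs (only squares matter) gives (16, 15); check 16² + 15² = 256 + 225 = 481 ✓.
  Scale by k = 5: (5·16, 5·15) = (80, 75).
Step 4: Order so x ≤ y and verify: 75² + 80² = 5625 + 6400 = 12025 = n. ✓

n = 12025 = 75² + 80² (one valid representation with x ≤ y).


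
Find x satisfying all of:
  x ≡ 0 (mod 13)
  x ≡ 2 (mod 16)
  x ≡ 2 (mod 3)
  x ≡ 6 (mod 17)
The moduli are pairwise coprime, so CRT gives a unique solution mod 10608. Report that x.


Product of moduli M = 13 · 16 · 3 · 17 = 10608.
Merge one congruence at a time:
  Start: x ≡ 0 (mod 13).
  Combine with x ≡ 2 (mod 16); new modulus lcm = 208.
    Write x = 0 + 13·t and substitute into x ≡ 2 (mod 16): 13·t ≡ 2 − 0 = 2 (mod 16).
    The inverse of 13 mod 16 is 5 (since 13·5 = 65 = 4·16 + 1), so t ≡ 5·2 = 10 ≡ 10 (mod 16).
    Then x = 0 + 13·10 = 130, valid modulo lcm(13, 16) = 208: x ≡ 130 (mod 208).
  Combine with x ≡ 2 (mod 3); new modulus lcm = 624.
    Write x = 130 + 208·t and substitute into x ≡ 2 (mod 3): 208·t ≡ 2 − 130 = -128 (mod 3).
    Reduce coefficients mod 3: 1·t ≡ 1 (mod 3).
    So t ≡ 1 (mod 3).
    Then x = 130 + 208·1 = 338, valid modulo lcm(208, 3) = 624: x ≡ 338 (mod 624).
  Combine with x ≡ 6 (mod 17); new modulus lcm = 10608.
    Write x = 338 + 624·t and substitute into x ≡ 6 (mod 17): 624·t ≡ 6 − 338 = -332 (mod 17).
    Reduce coefficients mod 17: 12·t ≡ 8 (mod 17).
    The inverse of 12 mod 17 is 10 (since 12·10 = 120 = 7·17 + 1), so t ≡ 10·8 = 80 ≡ 12 (mod 17).
    Then x = 338 + 624·12 = 7826, valid modulo lcm(624, 17) = 10608: x ≡ 7826 (mod 10608).
Verify against each original: 7826 mod 13 = 0, 7826 mod 16 = 2, 7826 mod 3 = 2, 7826 mod 17 = 6.

x ≡ 7826 (mod 10608).


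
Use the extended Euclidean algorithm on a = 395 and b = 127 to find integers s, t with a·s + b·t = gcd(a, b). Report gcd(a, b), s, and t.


Euclidean algorithm on (395, 127) — divide until remainder is 0:
  395 = 3 · 127 + 14
  127 = 9 · 14 + 1
  14 = 14 · 1 + 0
gcd(395, 127) = 1.
Track Bezout coefficients alongside the remainders: start with r₀ = 395 = a·1 + b·0 (s = 1, t = 0) and r₁ = 127 = a·0 + b·1 (s = 0, t = 1); each new remainder r_{k+1} = r_{k-1} − q_k·r_k inherits s_{k+1} = s_{k-1} − q_k·s_k, t_{k+1} = t_{k-1} − q_k·t_k, so r_k = a·s_k + b·t_k at every step:
  q = 3: r = 14, s = 1 − 3·0 = 1, t = 0 − 3·1 = -3  (check: 395·1 + 127·(-3) = 14)
  q = 9: r = 1, s = 0 − 9·1 = -9, t = 1 − 9·(-3) = 28  (check: 395·(-9) + 127·28 = 1)
The row with r = 1 (the gcd) gives the Bezout coefficients s = -9, t = 28.
Result: 395 · (-9) + 127 · (28) = 1.

gcd(395, 127) = 1; s = -9, t = 28 (check: 395·(-9) + 127·28 = 1).


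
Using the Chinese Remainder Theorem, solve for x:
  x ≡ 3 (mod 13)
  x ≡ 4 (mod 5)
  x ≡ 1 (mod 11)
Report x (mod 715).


Moduli 13, 5, 11 are pairwise coprime; by CRT there is a unique solution modulo M = 13 · 5 · 11 = 715.
Solve pairwise, accumulating the modulus:
  Start with x ≡ 3 (mod 13).
  Combine with x ≡ 4 (mod 5): since gcd(13, 5) = 1, we get a unique residue mod 65.
    Write x = 3 + 13·t and substitute into x ≡ 4 (mod 5): 13·t ≡ 4 − 3 = 1 (mod 5).
    Reduce coefficients mod 5: 3·t ≡ 1 (mod 5).
    The inverse of 3 mod 5 is 2 (since 3·2 = 6 = 1·5 + 1), so t ≡ 2·1 = 2 ≡ 2 (mod 5).
    Then x = 3 + 13·2 = 29, valid modulo lcm(13, 5) = 65: x ≡ 29 (mod 65).
  Combine with x ≡ 1 (mod 11): since gcd(65, 11) = 1, we get a unique residue mod 715.
    Write x = 29 + 65·t and substitute into x ≡ 1 (mod 11): 65·t ≡ 1 − 29 = -28 (mod 11).
    Reduce coefficients mod 11: 10·t ≡ 5 (mod 11).
    The inverse of 10 mod 11 is 10 (since 10·10 = 100 = 9·11 + 1), so t ≡ 10·5 = 50 ≡ 6 (mod 11).
    Then x = 29 + 65·6 = 419, valid modulo lcm(65, 11) = 715: x ≡ 419 (mod 715).
Verify: 419 mod 13 = 3 ✓, 419 mod 5 = 4 ✓, 419 mod 11 = 1 ✓.

x ≡ 419 (mod 715).


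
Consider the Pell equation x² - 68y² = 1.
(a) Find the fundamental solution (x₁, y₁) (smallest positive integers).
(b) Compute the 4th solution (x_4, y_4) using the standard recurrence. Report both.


Step 1: Find the fundamental solution (x₁, y₁) of x² - 68y² = 1.
  Expand √68 as a continued fraction. a₀ = ⌊√68⌋ = 8; iterate m_{k+1} = d_k·a_k − m_k, d_{k+1} = (68 − m_{k+1}²)/d_k, a_{k+1} = ⌊(a₀ + m_{k+1})/d_{k+1}⌋ (starting m₀ = 0, d₀ = 1), with convergents p_k = a_k·p_{k-1} + p_{k-2}, q_k = a_k·q_{k-1} + q_{k-2} (p₋₁ = 1, q₋₁ = 0):
  k = 0: a₀ = 8; p₀/q₀ = 8/1; p₀² − 68·q₀² = 64 − 68 = -4.
  k = 1: m = 8, d = 4, a = ⌊(8 + 8)/4⌋ = 4; p/q = (4·8 + 1)/(4·1 + 0) = 33/4; p² − 68·q² = 1089 − 1088 = 1.
  The first convergent with p² − 68·q² = 1 gives the fundamental solution (x₁, y₁) = (33, 4).
Step 2: Apply the recurrence (x_{n+1}, y_{n+1}) = (x₁x_n + 68y₁y_n, x₁y_n + y₁x_n) repeatedly.
  From (x_1, y_1) = (33, 4): x_2 = 33·33 + 68·4·4 = 2177; y_2 = 33·4 + 4·33 = 264.
  From (x_2, y_2) = (2177, 264): x_3 = 33·2177 + 68·4·264 = 143649; y_3 = 33·264 + 4·2177 = 17420.
  From (x_3, y_3) = (143649, 17420): x_4 = 33·143649 + 68·4·17420 = 9478657; y_4 = 33·17420 + 4·143649 = 1149456.
Step 3: Verify x_4² - 68·y_4² = 89844938523649 - 89844938523648 = 1 (should be 1). ✓

(x_1, y_1) = (33, 4); (x_4, y_4) = (9478657, 1149456).


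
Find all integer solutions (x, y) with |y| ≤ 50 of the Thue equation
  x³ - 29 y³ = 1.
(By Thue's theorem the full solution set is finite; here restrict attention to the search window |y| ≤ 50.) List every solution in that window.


The equation is x³ - 29y³ = 1. For fixed y, x³ = 29·y³ + 1, so a solution requires the RHS to be a perfect cube.
Strategy: iterate y from -50 to 50, compute RHS = 29·y³ + 1, and check whether it is a (positive or negative) perfect cube.
Check small values of y:
  y = 0: RHS = 1 = (1)³ ⇒ x = 1 works.
  y = 1: RHS = 30 is not a perfect cube.
  y = -1: RHS = -28 is not a perfect cube.
  y = 2: RHS = 233 is not a perfect cube.
  y = -2: RHS = -231 is not a perfect cube.
  y = 3: RHS = 784 is not a perfect cube.
  y = -3: RHS = -782 is not a perfect cube.
Continuing the search up to |y| = 50 finds no further solutions beyond those listed.
Collected solutions: (1, 0).

Solutions (with |y| ≤ 50): (1, 0).


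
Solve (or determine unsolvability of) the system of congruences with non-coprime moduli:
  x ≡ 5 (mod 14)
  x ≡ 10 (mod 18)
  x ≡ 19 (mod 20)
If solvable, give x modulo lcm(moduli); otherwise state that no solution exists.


Moduli 14, 18, 20 are not pairwise coprime, so CRT works modulo lcm(m_i) when all pairwise compatibility conditions hold.
Pairwise compatibility: gcd(m_i, m_j) must divide a_i - a_j for every pair.
Merge one congruence at a time:
  Start: x ≡ 5 (mod 14).
  Combine with x ≡ 10 (mod 18): gcd(14, 18) = 2, and 10 - 5 = 5 is NOT divisible by 2.
    ⇒ system is inconsistent (no integer solution).

No solution (the system is inconsistent).


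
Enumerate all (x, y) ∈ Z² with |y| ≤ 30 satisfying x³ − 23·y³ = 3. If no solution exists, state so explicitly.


The equation is x³ - 23y³ = 3. For fixed y, x³ = 23·y³ + 3, so a solution requires the RHS to be a perfect cube.
Strategy: iterate y from -30 to 30, compute RHS = 23·y³ + 3, and check whether it is a (positive or negative) perfect cube.
Check small values of y:
  y = 0: RHS = 3 is not a perfect cube.
  y = 1: RHS = 26 is not a perfect cube.
  y = -1: RHS = -20 is not a perfect cube.
  y = 2: RHS = 187 is not a perfect cube.
  y = -2: RHS = -181 is not a perfect cube.
  y = 3: RHS = 624 is not a perfect cube.
  y = -3: RHS = -618 is not a perfect cube.
Continuing the search up to |y| = 30 finds no solutions either.
No (x, y) in the scanned range satisfies the equation.

No integer solutions with |y| ≤ 30.


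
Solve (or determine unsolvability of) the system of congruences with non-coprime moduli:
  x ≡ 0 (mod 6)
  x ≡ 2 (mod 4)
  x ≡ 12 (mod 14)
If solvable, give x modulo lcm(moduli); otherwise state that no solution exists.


Moduli 6, 4, 14 are not pairwise coprime, so CRT works modulo lcm(m_i) when all pairwise compatibility conditions hold.
Pairwise compatibility: gcd(m_i, m_j) must divide a_i - a_j for every pair.
Merge one congruence at a time:
  Start: x ≡ 0 (mod 6).
  Combine with x ≡ 2 (mod 4): gcd(6, 4) = 2; 2 - 0 = 2, which IS divisible by 2, so compatible.
    Write x = 0 + 6·t and substitute into x ≡ 2 (mod 4): 6·t ≡ 2 − 0 = 2 (mod 4).
    Divide the congruence (and modulus) by g = 2: 3·t ≡ 1 (mod 2).
    Reduce coefficients mod 2: 1·t ≡ 1 (mod 2).
    So t ≡ 1 (mod 2).
    Then x = 0 + 6·1 = 6, valid modulo lcm(6, 4) = 12: x ≡ 6 (mod 12).
  Combine with x ≡ 12 (mod 14): gcd(12, 14) = 2; 12 - 6 = 6, which IS divisible by 2, so compatible.
    Write x = 6 + 12·t and substitute into x ≡ 12 (mod 14): 12·t ≡ 12 − 6 = 6 (mod 14).
    Divide the congruence (and modulus) by g = 2: 6·t ≡ 3 (mod 7).
    The inverse of 6 mod 7 is 6 (since 6·6 = 36 = 5·7 + 1), so t ≡ 6·3 = 18 ≡ 4 (mod 7).
    Then x = 6 + 12·4 = 54, valid modulo lcm(12, 14) = 84: x ≡ 54 (mod 84).
Verify: 54 mod 6 = 0, 54 mod 4 = 2, 54 mod 14 = 12.

x ≡ 54 (mod 84).


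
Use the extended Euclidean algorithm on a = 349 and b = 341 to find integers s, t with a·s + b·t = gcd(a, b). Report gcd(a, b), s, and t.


Euclidean algorithm on (349, 341) — divide until remainder is 0:
  349 = 1 · 341 + 8
  341 = 42 · 8 + 5
  8 = 1 · 5 + 3
  5 = 1 · 3 + 2
  3 = 1 · 2 + 1
  2 = 2 · 1 + 0
gcd(349, 341) = 1.
Track Bezout coefficients alongside the remainders: start with r₀ = 349 = a·1 + b·0 (s = 1, t = 0) and r₁ = 341 = a·0 + b·1 (s = 0, t = 1); each new remainder r_{k+1} = r_{k-1} − q_k·r_k inherits s_{k+1} = s_{k-1} − q_k·s_k, t_{k+1} = t_{k-1} − q_k·t_k, so r_k = a·s_k + b·t_k at every step:
  q = 1: r = 8, s = 1 − 1·0 = 1, t = 0 − 1·1 = -1  (check: 349·1 + 341·(-1) = 8)
  q = 42: r = 5, s = 0 − 42·1 = -42, t = 1 − 42·(-1) = 43  (check: 349·(-42) + 341·43 = 5)
  q = 1: r = 3, s = 1 − 1·(-42) = 43, t = -1 − 1·43 = -44  (check: 349·43 + 341·(-44) = 3)
  q = 1: r = 2, s = -42 − 1·43 = -85, t = 43 − 1·(-44) = 87  (check: 349·(-85) + 341·87 = 2)
  q = 1: r = 1, s = 43 − 1·(-85) = 128, t = -44 − 1·87 = -131  (check: 349·128 + 341·(-131) = 1)
The row with r = 1 (the gcd) gives the Bezout coefficients s = 128, t = -131.
Result: 349 · (128) + 341 · (-131) = 1.

gcd(349, 341) = 1; s = 128, t = -131 (check: 349·128 + 341·(-131) = 1).


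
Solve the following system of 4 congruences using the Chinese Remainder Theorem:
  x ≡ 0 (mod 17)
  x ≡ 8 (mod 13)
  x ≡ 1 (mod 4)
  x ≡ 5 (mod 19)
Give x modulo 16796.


Product of moduli M = 17 · 13 · 4 · 19 = 16796.
Merge one congruence at a time:
  Start: x ≡ 0 (mod 17).
  Combine with x ≡ 8 (mod 13); new modulus lcm = 221.
    Write x = 0 + 17·t and substitute into x ≡ 8 (mod 13): 17·t ≡ 8 − 0 = 8 (mod 13).
    Reduce coefficients mod 13: 4·t ≡ 8 (mod 13).
    The inverse of 4 mod 13 is 10 (since 4·10 = 40 = 3·13 + 1), so t ≡ 10·8 = 80 ≡ 2 (mod 13).
    Then x = 0 + 17·2 = 34, valid modulo lcm(17, 13) = 221: x ≡ 34 (mod 221).
  Combine with x ≡ 1 (mod 4); new modulus lcm = 884.
    Write x = 34 + 221·t and substitute into x ≡ 1 (mod 4): 221·t ≡ 1 − 34 = -33 (mod 4).
    Reduce coefficients mod 4: 1·t ≡ 3 (mod 4).
    So t ≡ 3 (mod 4).
    Then x = 34 + 221·3 = 697, valid modulo lcm(221, 4) = 884: x ≡ 697 (mod 884).
  Combine with x ≡ 5 (mod 19); new modulus lcm = 16796.
    Write x = 697 + 884·t and substitute into x ≡ 5 (mod 19): 884·t ≡ 5 − 697 = -692 (mod 19).
    Reduce coefficients mod 19: 10·t ≡ 11 (mod 19).
    The inverse of 10 mod 19 is 2 (since 10·2 = 20 = 1·19 + 1), so t ≡ 2·11 = 22 ≡ 3 (mod 19).
    Then x = 697 + 884·3 = 3349, valid modulo lcm(884, 19) = 16796: x ≡ 3349 (mod 16796).
Verify against each original: 3349 mod 17 = 0, 3349 mod 13 = 8, 3349 mod 4 = 1, 3349 mod 19 = 5.

x ≡ 3349 (mod 16796).


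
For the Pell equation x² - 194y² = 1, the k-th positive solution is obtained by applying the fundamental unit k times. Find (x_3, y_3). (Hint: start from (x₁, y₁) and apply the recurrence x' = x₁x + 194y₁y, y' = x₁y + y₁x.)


Step 1: Find the fundamental solution (x₁, y₁) of x² - 194y² = 1.
  Expand √194 as a continued fraction. a₀ = ⌊√194⌋ = 13; iterate m_{k+1} = d_k·a_k − m_k, d_{k+1} = (194 − m_{k+1}²)/d_k, a_{k+1} = ⌊(a₀ + m_{k+1})/d_{k+1}⌋ (starting m₀ = 0, d₀ = 1), with convergents p_k = a_k·p_{k-1} + p_{k-2}, q_k = a_k·q_{k-1} + q_{k-2} (p₋₁ = 1, q₋₁ = 0):
  k = 0: a₀ = 13; p₀/q₀ = 13/1; p₀² − 194·q₀² = 169 − 194 = -25.
  k = 1: m = 13, d = 25, a = ⌊(13 + 13)/25⌋ = 1; p/q = (1·13 + 1)/(1·1 + 0) = 14/1; p² − 194·q² = 196 − 194 = 2.
  k = 2: m = 12, d = 2, a = ⌊(13 + 12)/2⌋ = 12; p/q = (12·14 + 13)/(12·1 + 1) = 181/13; p² − 194·q² = 32761 − 32786 = -25.
  k = 3: m = 12, d = 25, a = ⌊(13 + 12)/25⌋ = 1; p/q = (1·181 + 14)/(1·13 + 1) = 195/14; p² − 194·q² = 38025 − 38024 = 1.
  The first convergent with p² − 194·q² = 1 gives the fundamental solution (x₁, y₁) = (195, 14).
Step 2: Apply the recurrence (x_{n+1}, y_{n+1}) = (x₁x_n + 194y₁y_n, x₁y_n + y₁x_n) repeatedly.
  From (x_1, y_1) = (195, 14): x_2 = 195·195 + 194·14·14 = 76049; y_2 = 195·14 + 14·195 = 5460.
  From (x_2, y_2) = (76049, 5460): x_3 = 195·76049 + 194·14·5460 = 29658915; y_3 = 195·5460 + 14·76049 = 2129386.
Step 3: Verify x_3² - 194·y_3² = 879651238977225 - 879651238977224 = 1 (should be 1). ✓

(x_1, y_1) = (195, 14); (x_3, y_3) = (29658915, 2129386).


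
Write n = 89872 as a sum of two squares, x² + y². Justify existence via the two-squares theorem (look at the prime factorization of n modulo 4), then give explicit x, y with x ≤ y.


Step 1: Factor n = 89872 = 2^4 · 41 · 137.
Step 2: Check the mod-4 condition on each prime factor: 2 = 2 (special); 41 ≡ 1 (mod 4), exponent 1; 137 ≡ 1 (mod 4), exponent 1.
All primes ≡ 3 (mod 4) appear to even exponent (or don't appear), so by the two-squares theorem n IS expressible as a sum of two squares.
Step 3: Build a representation. Group n = k² · m with k = 4 and m = 41 · 137 = 5617 (a product of primes ≡ 1 (mod 4)); a representation of m scales to one of n via (k·x)² + (k·y)² = k²(x² + y²). Each prime p ≡ 1 (mod 4) is itself a sum of two squares; find a² by testing p − a² for a perfect square:
  41: 41 − 1² = 40, 41 − 2² = 37, 41 − 3² = 32, 41 − 4² = 25 = 5² ⇒ 41 = 4² + 5².
  137: 137 − 1² = 136, 137 − 2² = 133, 137 − 3² = 128, 137 − 4² = 121 = 11² ⇒ 137 = 4² + 11².
  Combine using the Brahmagupta–Fibonacci identity (a² + b²)(c² + d²) = (ac − bd)² + (ad + bc)² = (ac + bd)² + (ad − bc)²:
  41 · 137 = 5617: from (4² + 5²)(4² + 11²), take (4·4 − 5·11, 4·11 + 5·4) = (16 − 55, 44 + 20) = (-39, 64); dropping signs (only squares matter) gives (39, 64); check 39² + 64² = 1521 + 4096 = 5617 ✓.
  Scale by k = 4: (4·39, 4·64) = (156, 256).
Step 4: Order so x ≤ y and verify: 156² + 256² = 24336 + 65536 = 89872 = n. ✓

n = 89872 = 156² + 256² (one valid representation with x ≤ y).


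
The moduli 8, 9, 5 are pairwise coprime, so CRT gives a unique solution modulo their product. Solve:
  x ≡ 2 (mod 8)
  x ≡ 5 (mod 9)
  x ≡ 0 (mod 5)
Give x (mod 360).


Moduli 8, 9, 5 are pairwise coprime; by CRT there is a unique solution modulo M = 8 · 9 · 5 = 360.
Solve pairwise, accumulating the modulus:
  Start with x ≡ 2 (mod 8).
  Combine with x ≡ 5 (mod 9): since gcd(8, 9) = 1, we get a unique residue mod 72.
    Write x = 2 + 8·t and substitute into x ≡ 5 (mod 9): 8·t ≡ 5 − 2 = 3 (mod 9).
    The inverse of 8 mod 9 is 8 (since 8·8 = 64 = 7·9 + 1), so t ≡ 8·3 = 24 ≡ 6 (mod 9).
    Then x = 2 + 8·6 = 50, valid modulo lcm(8, 9) = 72: x ≡ 50 (mod 72).
  Combine with x ≡ 0 (mod 5): since gcd(72, 5) = 1, we get a unique residue mod 360.
    Write x = 50 + 72·t and substitute into x ≡ 0 (mod 5): 72·t ≡ 0 − 50 = -50 (mod 5).
    Reduce coefficients mod 5: 2·t ≡ 0 (mod 5).
    The inverse of 2 mod 5 is 3 (since 2·3 = 6 = 1·5 + 1), so t ≡ 3·0 = 0 ≡ 0 (mod 5).
    Then x = 50 + 72·0 = 50, valid modulo lcm(72, 5) = 360: x ≡ 50 (mod 360).
Verify: 50 mod 8 = 2 ✓, 50 mod 9 = 5 ✓, 50 mod 5 = 0 ✓.

x ≡ 50 (mod 360).


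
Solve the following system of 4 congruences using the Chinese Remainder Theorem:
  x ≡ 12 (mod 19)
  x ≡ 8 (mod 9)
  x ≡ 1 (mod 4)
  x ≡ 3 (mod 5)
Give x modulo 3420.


Product of moduli M = 19 · 9 · 4 · 5 = 3420.
Merge one congruence at a time:
  Start: x ≡ 12 (mod 19).
  Combine with x ≡ 8 (mod 9); new modulus lcm = 171.
    Write x = 12 + 19·t and substitute into x ≡ 8 (mod 9): 19·t ≡ 8 − 12 = -4 (mod 9).
    Reduce coefficients mod 9: 1·t ≡ 5 (mod 9).
    So t ≡ 5 (mod 9).
    Then x = 12 + 19·5 = 107, valid modulo lcm(19, 9) = 171: x ≡ 107 (mod 171).
  Combine with x ≡ 1 (mod 4); new modulus lcm = 684.
    Write x = 107 + 171·t and substitute into x ≡ 1 (mod 4): 171·t ≡ 1 − 107 = -106 (mod 4).
    Reduce coefficients mod 4: 3·t ≡ 2 (mod 4).
    The inverse of 3 mod 4 is 3 (since 3·3 = 9 = 2·4 + 1), so t ≡ 3·2 = 6 ≡ 2 (mod 4).
    Then x = 107 + 171·2 = 449, valid modulo lcm(171, 4) = 684: x ≡ 449 (mod 684).
  Combine with x ≡ 3 (mod 5); new modulus lcm = 3420.
    Write x = 449 + 684·t and substitute into x ≡ 3 (mod 5): 684·t ≡ 3 − 449 = -446 (mod 5).
    Reduce coefficients mod 5: 4·t ≡ 4 (mod 5).
    The inverse of 4 mod 5 is 4 (since 4·4 = 16 = 3·5 + 1), so t ≡ 4·4 = 16 ≡ 1 (mod 5).
    Then x = 449 + 684·1 = 1133, valid modulo lcm(684, 5) = 3420: x ≡ 1133 (mod 3420).
Verify against each original: 1133 mod 19 = 12, 1133 mod 9 = 8, 1133 mod 4 = 1, 1133 mod 5 = 3.

x ≡ 1133 (mod 3420).


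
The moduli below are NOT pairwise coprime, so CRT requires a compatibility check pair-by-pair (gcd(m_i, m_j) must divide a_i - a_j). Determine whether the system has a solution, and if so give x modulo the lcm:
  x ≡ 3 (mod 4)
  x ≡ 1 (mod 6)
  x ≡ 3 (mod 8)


Moduli 4, 6, 8 are not pairwise coprime, so CRT works modulo lcm(m_i) when all pairwise compatibility conditions hold.
Pairwise compatibility: gcd(m_i, m_j) must divide a_i - a_j for every pair.
Merge one congruence at a time:
  Start: x ≡ 3 (mod 4).
  Combine with x ≡ 1 (mod 6): gcd(4, 6) = 2; 1 - 3 = -2, which IS divisible by 2, so compatible.
    Write x = 3 + 4·t and substitute into x ≡ 1 (mod 6): 4·t ≡ 1 − 3 = -2 (mod 6).
    Divide the congruence (and modulus) by g = 2: 2·t ≡ -1 (mod 3).
    Reduce coefficients mod 3: 2·t ≡ 2 (mod 3).
    The inverse of 2 mod 3 is 2 (since 2·2 = 4 = 1·3 + 1), so t ≡ 2·2 = 4 ≡ 1 (mod 3).
    Then x = 3 + 4·1 = 7, valid modulo lcm(4, 6) = 12: x ≡ 7 (mod 12).
  Combine with x ≡ 3 (mod 8): gcd(12, 8) = 4; 3 - 7 = -4, which IS divisible by 4, so compatible.
    Write x = 7 + 12·t and substitute into x ≡ 3 (mod 8): 12·t ≡ 3 − 7 = -4 (mod 8).
    Divide the congruence (and modulus) by g = 4: 3·t ≡ -1 (mod 2).
    Reduce coefficients mod 2: 1·t ≡ 1 (mod 2).
    So t ≡ 1 (mod 2).
    Then x = 7 + 12·1 = 19, valid modulo lcm(12, 8) = 24: x ≡ 19 (mod 24).
Verify: 19 mod 4 = 3, 19 mod 6 = 1, 19 mod 8 = 3.

x ≡ 19 (mod 24).
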